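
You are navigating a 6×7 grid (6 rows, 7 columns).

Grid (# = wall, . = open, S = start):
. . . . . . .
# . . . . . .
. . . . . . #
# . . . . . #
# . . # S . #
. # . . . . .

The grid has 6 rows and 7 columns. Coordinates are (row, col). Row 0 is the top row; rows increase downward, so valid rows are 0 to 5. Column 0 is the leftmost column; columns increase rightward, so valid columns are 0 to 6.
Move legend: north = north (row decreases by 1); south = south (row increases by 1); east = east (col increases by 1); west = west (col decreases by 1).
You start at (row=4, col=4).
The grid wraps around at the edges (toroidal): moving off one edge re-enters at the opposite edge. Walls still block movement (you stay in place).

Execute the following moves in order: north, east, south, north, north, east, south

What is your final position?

Start: (row=4, col=4)
  north (north): (row=4, col=4) -> (row=3, col=4)
  east (east): (row=3, col=4) -> (row=3, col=5)
  south (south): (row=3, col=5) -> (row=4, col=5)
  north (north): (row=4, col=5) -> (row=3, col=5)
  north (north): (row=3, col=5) -> (row=2, col=5)
  east (east): blocked, stay at (row=2, col=5)
  south (south): (row=2, col=5) -> (row=3, col=5)
Final: (row=3, col=5)

Answer: Final position: (row=3, col=5)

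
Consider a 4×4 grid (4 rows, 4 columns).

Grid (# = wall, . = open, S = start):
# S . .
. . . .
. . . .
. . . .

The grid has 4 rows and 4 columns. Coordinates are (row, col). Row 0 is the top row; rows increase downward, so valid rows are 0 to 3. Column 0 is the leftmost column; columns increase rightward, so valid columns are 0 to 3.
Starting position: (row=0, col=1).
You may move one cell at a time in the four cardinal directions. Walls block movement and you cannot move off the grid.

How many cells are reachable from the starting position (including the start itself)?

BFS flood-fill from (row=0, col=1):
  Distance 0: (row=0, col=1)
  Distance 1: (row=0, col=2), (row=1, col=1)
  Distance 2: (row=0, col=3), (row=1, col=0), (row=1, col=2), (row=2, col=1)
  Distance 3: (row=1, col=3), (row=2, col=0), (row=2, col=2), (row=3, col=1)
  Distance 4: (row=2, col=3), (row=3, col=0), (row=3, col=2)
  Distance 5: (row=3, col=3)
Total reachable: 15 (grid has 15 open cells total)

Answer: Reachable cells: 15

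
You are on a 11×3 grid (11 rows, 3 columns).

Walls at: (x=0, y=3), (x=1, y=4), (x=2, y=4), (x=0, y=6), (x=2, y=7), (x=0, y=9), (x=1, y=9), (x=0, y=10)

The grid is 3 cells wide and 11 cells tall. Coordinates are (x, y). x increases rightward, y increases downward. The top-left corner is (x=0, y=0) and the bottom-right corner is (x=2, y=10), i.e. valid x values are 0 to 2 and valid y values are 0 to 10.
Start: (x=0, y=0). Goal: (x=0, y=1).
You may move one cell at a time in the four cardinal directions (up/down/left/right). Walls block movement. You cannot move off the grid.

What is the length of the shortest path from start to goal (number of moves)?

Answer: Shortest path length: 1

Derivation:
BFS from (x=0, y=0) until reaching (x=0, y=1):
  Distance 0: (x=0, y=0)
  Distance 1: (x=1, y=0), (x=0, y=1)  <- goal reached here
One shortest path (1 moves): (x=0, y=0) -> (x=0, y=1)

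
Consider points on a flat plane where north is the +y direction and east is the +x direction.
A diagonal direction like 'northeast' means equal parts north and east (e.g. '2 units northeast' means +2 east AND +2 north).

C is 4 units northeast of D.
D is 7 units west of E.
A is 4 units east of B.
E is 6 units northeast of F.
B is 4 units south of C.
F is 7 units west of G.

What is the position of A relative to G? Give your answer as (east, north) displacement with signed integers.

Place G at the origin (east=0, north=0).
  F is 7 units west of G: delta (east=-7, north=+0); F at (east=-7, north=0).
  E is 6 units northeast of F: delta (east=+6, north=+6); E at (east=-1, north=6).
  D is 7 units west of E: delta (east=-7, north=+0); D at (east=-8, north=6).
  C is 4 units northeast of D: delta (east=+4, north=+4); C at (east=-4, north=10).
  B is 4 units south of C: delta (east=+0, north=-4); B at (east=-4, north=6).
  A is 4 units east of B: delta (east=+4, north=+0); A at (east=0, north=6).
Therefore A relative to G: (east=0, north=6).

Answer: A is at (east=0, north=6) relative to G.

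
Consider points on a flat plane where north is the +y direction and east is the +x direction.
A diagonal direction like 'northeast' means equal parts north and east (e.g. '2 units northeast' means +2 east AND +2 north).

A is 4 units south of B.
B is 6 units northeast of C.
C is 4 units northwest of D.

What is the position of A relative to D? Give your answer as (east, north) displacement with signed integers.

Place D at the origin (east=0, north=0).
  C is 4 units northwest of D: delta (east=-4, north=+4); C at (east=-4, north=4).
  B is 6 units northeast of C: delta (east=+6, north=+6); B at (east=2, north=10).
  A is 4 units south of B: delta (east=+0, north=-4); A at (east=2, north=6).
Therefore A relative to D: (east=2, north=6).

Answer: A is at (east=2, north=6) relative to D.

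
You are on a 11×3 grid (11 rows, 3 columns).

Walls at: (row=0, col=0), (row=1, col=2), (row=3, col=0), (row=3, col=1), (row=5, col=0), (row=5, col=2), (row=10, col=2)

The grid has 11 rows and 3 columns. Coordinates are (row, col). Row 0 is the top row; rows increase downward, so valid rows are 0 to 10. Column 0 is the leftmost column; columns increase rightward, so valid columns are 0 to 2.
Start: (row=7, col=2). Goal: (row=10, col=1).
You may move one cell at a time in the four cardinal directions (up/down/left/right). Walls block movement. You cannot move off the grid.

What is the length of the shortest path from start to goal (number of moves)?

Answer: Shortest path length: 4

Derivation:
BFS from (row=7, col=2) until reaching (row=10, col=1):
  Distance 0: (row=7, col=2)
  Distance 1: (row=6, col=2), (row=7, col=1), (row=8, col=2)
  Distance 2: (row=6, col=1), (row=7, col=0), (row=8, col=1), (row=9, col=2)
  Distance 3: (row=5, col=1), (row=6, col=0), (row=8, col=0), (row=9, col=1)
  Distance 4: (row=4, col=1), (row=9, col=0), (row=10, col=1)  <- goal reached here
One shortest path (4 moves): (row=7, col=2) -> (row=7, col=1) -> (row=8, col=1) -> (row=9, col=1) -> (row=10, col=1)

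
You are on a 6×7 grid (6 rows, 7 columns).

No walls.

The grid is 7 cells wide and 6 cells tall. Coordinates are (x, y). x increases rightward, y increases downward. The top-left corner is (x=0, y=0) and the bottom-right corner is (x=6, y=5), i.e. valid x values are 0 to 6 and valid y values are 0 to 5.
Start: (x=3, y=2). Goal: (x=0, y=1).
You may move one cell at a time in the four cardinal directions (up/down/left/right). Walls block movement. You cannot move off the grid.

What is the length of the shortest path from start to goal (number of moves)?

BFS from (x=3, y=2) until reaching (x=0, y=1):
  Distance 0: (x=3, y=2)
  Distance 1: (x=3, y=1), (x=2, y=2), (x=4, y=2), (x=3, y=3)
  Distance 2: (x=3, y=0), (x=2, y=1), (x=4, y=1), (x=1, y=2), (x=5, y=2), (x=2, y=3), (x=4, y=3), (x=3, y=4)
  Distance 3: (x=2, y=0), (x=4, y=0), (x=1, y=1), (x=5, y=1), (x=0, y=2), (x=6, y=2), (x=1, y=3), (x=5, y=3), (x=2, y=4), (x=4, y=4), (x=3, y=5)
  Distance 4: (x=1, y=0), (x=5, y=0), (x=0, y=1), (x=6, y=1), (x=0, y=3), (x=6, y=3), (x=1, y=4), (x=5, y=4), (x=2, y=5), (x=4, y=5)  <- goal reached here
One shortest path (4 moves): (x=3, y=2) -> (x=2, y=2) -> (x=1, y=2) -> (x=0, y=2) -> (x=0, y=1)

Answer: Shortest path length: 4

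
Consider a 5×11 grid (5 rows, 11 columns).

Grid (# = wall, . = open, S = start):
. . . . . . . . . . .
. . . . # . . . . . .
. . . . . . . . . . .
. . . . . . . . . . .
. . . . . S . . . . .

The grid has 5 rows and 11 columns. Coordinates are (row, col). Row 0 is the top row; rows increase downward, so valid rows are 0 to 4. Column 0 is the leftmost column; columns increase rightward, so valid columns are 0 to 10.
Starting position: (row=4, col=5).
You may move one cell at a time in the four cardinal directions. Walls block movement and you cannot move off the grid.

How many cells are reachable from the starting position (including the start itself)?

Answer: Reachable cells: 54

Derivation:
BFS flood-fill from (row=4, col=5):
  Distance 0: (row=4, col=5)
  Distance 1: (row=3, col=5), (row=4, col=4), (row=4, col=6)
  Distance 2: (row=2, col=5), (row=3, col=4), (row=3, col=6), (row=4, col=3), (row=4, col=7)
  Distance 3: (row=1, col=5), (row=2, col=4), (row=2, col=6), (row=3, col=3), (row=3, col=7), (row=4, col=2), (row=4, col=8)
  Distance 4: (row=0, col=5), (row=1, col=6), (row=2, col=3), (row=2, col=7), (row=3, col=2), (row=3, col=8), (row=4, col=1), (row=4, col=9)
  Distance 5: (row=0, col=4), (row=0, col=6), (row=1, col=3), (row=1, col=7), (row=2, col=2), (row=2, col=8), (row=3, col=1), (row=3, col=9), (row=4, col=0), (row=4, col=10)
  Distance 6: (row=0, col=3), (row=0, col=7), (row=1, col=2), (row=1, col=8), (row=2, col=1), (row=2, col=9), (row=3, col=0), (row=3, col=10)
  Distance 7: (row=0, col=2), (row=0, col=8), (row=1, col=1), (row=1, col=9), (row=2, col=0), (row=2, col=10)
  Distance 8: (row=0, col=1), (row=0, col=9), (row=1, col=0), (row=1, col=10)
  Distance 9: (row=0, col=0), (row=0, col=10)
Total reachable: 54 (grid has 54 open cells total)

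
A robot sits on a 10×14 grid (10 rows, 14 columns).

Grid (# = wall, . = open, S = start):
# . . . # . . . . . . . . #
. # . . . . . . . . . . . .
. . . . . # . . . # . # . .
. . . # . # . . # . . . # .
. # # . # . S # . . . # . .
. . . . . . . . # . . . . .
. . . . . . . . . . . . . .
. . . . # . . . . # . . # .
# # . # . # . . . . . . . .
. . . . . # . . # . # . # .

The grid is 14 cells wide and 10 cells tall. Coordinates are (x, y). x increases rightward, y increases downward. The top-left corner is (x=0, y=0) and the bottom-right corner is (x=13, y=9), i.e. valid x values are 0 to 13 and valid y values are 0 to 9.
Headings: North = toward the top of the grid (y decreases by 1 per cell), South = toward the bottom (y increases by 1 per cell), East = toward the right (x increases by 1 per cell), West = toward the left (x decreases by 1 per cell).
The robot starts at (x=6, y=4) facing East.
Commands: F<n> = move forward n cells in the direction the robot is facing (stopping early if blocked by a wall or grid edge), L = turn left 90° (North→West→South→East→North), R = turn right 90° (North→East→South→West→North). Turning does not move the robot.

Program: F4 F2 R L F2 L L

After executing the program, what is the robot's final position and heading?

Start: (x=6, y=4), facing East
  F4: move forward 0/4 (blocked), now at (x=6, y=4)
  F2: move forward 0/2 (blocked), now at (x=6, y=4)
  R: turn right, now facing South
  L: turn left, now facing East
  F2: move forward 0/2 (blocked), now at (x=6, y=4)
  L: turn left, now facing North
  L: turn left, now facing West
Final: (x=6, y=4), facing West

Answer: Final position: (x=6, y=4), facing West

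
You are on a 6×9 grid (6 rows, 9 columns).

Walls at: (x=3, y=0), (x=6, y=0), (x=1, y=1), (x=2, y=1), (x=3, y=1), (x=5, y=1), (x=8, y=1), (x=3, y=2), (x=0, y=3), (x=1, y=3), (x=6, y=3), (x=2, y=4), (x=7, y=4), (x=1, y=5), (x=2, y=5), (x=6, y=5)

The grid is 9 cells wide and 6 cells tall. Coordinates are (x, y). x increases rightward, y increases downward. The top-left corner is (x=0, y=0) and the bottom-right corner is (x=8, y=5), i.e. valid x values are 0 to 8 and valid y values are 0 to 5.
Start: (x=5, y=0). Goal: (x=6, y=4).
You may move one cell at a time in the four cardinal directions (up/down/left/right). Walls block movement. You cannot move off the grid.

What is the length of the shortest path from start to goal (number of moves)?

BFS from (x=5, y=0) until reaching (x=6, y=4):
  Distance 0: (x=5, y=0)
  Distance 1: (x=4, y=0)
  Distance 2: (x=4, y=1)
  Distance 3: (x=4, y=2)
  Distance 4: (x=5, y=2), (x=4, y=3)
  Distance 5: (x=6, y=2), (x=3, y=3), (x=5, y=3), (x=4, y=4)
  Distance 6: (x=6, y=1), (x=7, y=2), (x=2, y=3), (x=3, y=4), (x=5, y=4), (x=4, y=5)
  Distance 7: (x=7, y=1), (x=2, y=2), (x=8, y=2), (x=7, y=3), (x=6, y=4), (x=3, y=5), (x=5, y=5)  <- goal reached here
One shortest path (7 moves): (x=5, y=0) -> (x=4, y=0) -> (x=4, y=1) -> (x=4, y=2) -> (x=5, y=2) -> (x=5, y=3) -> (x=5, y=4) -> (x=6, y=4)

Answer: Shortest path length: 7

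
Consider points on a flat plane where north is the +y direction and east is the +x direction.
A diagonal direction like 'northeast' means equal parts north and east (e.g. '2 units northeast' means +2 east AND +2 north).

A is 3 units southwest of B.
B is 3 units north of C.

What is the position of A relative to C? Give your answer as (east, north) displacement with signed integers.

Place C at the origin (east=0, north=0).
  B is 3 units north of C: delta (east=+0, north=+3); B at (east=0, north=3).
  A is 3 units southwest of B: delta (east=-3, north=-3); A at (east=-3, north=0).
Therefore A relative to C: (east=-3, north=0).

Answer: A is at (east=-3, north=0) relative to C.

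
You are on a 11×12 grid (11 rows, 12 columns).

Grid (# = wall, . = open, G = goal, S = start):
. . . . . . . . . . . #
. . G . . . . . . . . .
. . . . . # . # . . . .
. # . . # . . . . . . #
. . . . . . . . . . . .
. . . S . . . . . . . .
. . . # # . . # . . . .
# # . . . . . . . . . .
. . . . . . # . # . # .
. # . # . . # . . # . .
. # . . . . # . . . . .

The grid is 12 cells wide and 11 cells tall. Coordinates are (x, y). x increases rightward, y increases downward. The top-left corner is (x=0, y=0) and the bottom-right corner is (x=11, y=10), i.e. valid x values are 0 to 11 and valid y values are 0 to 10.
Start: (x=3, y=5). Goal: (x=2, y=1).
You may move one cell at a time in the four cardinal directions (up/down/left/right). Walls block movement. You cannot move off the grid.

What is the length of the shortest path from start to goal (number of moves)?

BFS from (x=3, y=5) until reaching (x=2, y=1):
  Distance 0: (x=3, y=5)
  Distance 1: (x=3, y=4), (x=2, y=5), (x=4, y=5)
  Distance 2: (x=3, y=3), (x=2, y=4), (x=4, y=4), (x=1, y=5), (x=5, y=5), (x=2, y=6)
  Distance 3: (x=3, y=2), (x=2, y=3), (x=1, y=4), (x=5, y=4), (x=0, y=5), (x=6, y=5), (x=1, y=6), (x=5, y=6), (x=2, y=7)
  Distance 4: (x=3, y=1), (x=2, y=2), (x=4, y=2), (x=5, y=3), (x=0, y=4), (x=6, y=4), (x=7, y=5), (x=0, y=6), (x=6, y=6), (x=3, y=7), (x=5, y=7), (x=2, y=8)
  Distance 5: (x=3, y=0), (x=2, y=1), (x=4, y=1), (x=1, y=2), (x=0, y=3), (x=6, y=3), (x=7, y=4), (x=8, y=5), (x=4, y=7), (x=6, y=7), (x=1, y=8), (x=3, y=8), (x=5, y=8), (x=2, y=9)  <- goal reached here
One shortest path (5 moves): (x=3, y=5) -> (x=2, y=5) -> (x=2, y=4) -> (x=2, y=3) -> (x=2, y=2) -> (x=2, y=1)

Answer: Shortest path length: 5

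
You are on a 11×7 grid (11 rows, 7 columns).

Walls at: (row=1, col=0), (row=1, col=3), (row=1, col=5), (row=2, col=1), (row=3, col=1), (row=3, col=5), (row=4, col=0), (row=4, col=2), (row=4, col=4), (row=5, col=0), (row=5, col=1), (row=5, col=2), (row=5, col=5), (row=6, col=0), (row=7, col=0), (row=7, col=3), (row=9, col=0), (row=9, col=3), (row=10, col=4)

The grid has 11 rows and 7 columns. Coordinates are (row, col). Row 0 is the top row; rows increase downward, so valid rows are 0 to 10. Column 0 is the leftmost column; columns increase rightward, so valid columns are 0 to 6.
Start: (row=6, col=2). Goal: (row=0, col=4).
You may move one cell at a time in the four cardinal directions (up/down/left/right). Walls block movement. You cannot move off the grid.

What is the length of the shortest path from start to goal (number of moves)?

BFS from (row=6, col=2) until reaching (row=0, col=4):
  Distance 0: (row=6, col=2)
  Distance 1: (row=6, col=1), (row=6, col=3), (row=7, col=2)
  Distance 2: (row=5, col=3), (row=6, col=4), (row=7, col=1), (row=8, col=2)
  Distance 3: (row=4, col=3), (row=5, col=4), (row=6, col=5), (row=7, col=4), (row=8, col=1), (row=8, col=3), (row=9, col=2)
  Distance 4: (row=3, col=3), (row=6, col=6), (row=7, col=5), (row=8, col=0), (row=8, col=4), (row=9, col=1), (row=10, col=2)
  Distance 5: (row=2, col=3), (row=3, col=2), (row=3, col=4), (row=5, col=6), (row=7, col=6), (row=8, col=5), (row=9, col=4), (row=10, col=1), (row=10, col=3)
  Distance 6: (row=2, col=2), (row=2, col=4), (row=4, col=6), (row=8, col=6), (row=9, col=5), (row=10, col=0)
  Distance 7: (row=1, col=2), (row=1, col=4), (row=2, col=5), (row=3, col=6), (row=4, col=5), (row=9, col=6), (row=10, col=5)
  Distance 8: (row=0, col=2), (row=0, col=4), (row=1, col=1), (row=2, col=6), (row=10, col=6)  <- goal reached here
One shortest path (8 moves): (row=6, col=2) -> (row=6, col=3) -> (row=5, col=3) -> (row=4, col=3) -> (row=3, col=3) -> (row=3, col=4) -> (row=2, col=4) -> (row=1, col=4) -> (row=0, col=4)

Answer: Shortest path length: 8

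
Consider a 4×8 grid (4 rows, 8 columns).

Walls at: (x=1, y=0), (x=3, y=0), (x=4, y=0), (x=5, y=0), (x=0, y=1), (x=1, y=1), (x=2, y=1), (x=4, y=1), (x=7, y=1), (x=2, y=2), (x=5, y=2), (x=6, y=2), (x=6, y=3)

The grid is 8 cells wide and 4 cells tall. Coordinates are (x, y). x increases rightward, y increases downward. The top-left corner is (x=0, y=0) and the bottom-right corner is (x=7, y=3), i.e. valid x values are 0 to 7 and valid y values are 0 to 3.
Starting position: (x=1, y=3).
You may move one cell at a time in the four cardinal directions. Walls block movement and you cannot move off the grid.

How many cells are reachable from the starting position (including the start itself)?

BFS flood-fill from (x=1, y=3):
  Distance 0: (x=1, y=3)
  Distance 1: (x=1, y=2), (x=0, y=3), (x=2, y=3)
  Distance 2: (x=0, y=2), (x=3, y=3)
  Distance 3: (x=3, y=2), (x=4, y=3)
  Distance 4: (x=3, y=1), (x=4, y=2), (x=5, y=3)
Total reachable: 11 (grid has 19 open cells total)

Answer: Reachable cells: 11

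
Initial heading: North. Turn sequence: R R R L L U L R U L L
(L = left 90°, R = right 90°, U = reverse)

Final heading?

Answer: Final heading: West

Derivation:
Start: North
  R (right (90° clockwise)) -> East
  R (right (90° clockwise)) -> South
  R (right (90° clockwise)) -> West
  L (left (90° counter-clockwise)) -> South
  L (left (90° counter-clockwise)) -> East
  U (U-turn (180°)) -> West
  L (left (90° counter-clockwise)) -> South
  R (right (90° clockwise)) -> West
  U (U-turn (180°)) -> East
  L (left (90° counter-clockwise)) -> North
  L (left (90° counter-clockwise)) -> West
Final: West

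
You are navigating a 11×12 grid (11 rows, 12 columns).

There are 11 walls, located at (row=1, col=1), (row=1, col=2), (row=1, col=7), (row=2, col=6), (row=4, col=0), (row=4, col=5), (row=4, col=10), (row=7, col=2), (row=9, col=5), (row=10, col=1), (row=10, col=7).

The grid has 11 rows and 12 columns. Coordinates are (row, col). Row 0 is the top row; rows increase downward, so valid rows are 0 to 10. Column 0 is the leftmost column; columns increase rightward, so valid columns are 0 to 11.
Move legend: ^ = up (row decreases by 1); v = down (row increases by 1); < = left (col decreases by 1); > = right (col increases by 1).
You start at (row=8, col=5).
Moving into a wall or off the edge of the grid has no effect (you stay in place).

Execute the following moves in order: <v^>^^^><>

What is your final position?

Answer: Final position: (row=5, col=6)

Derivation:
Start: (row=8, col=5)
  < (left): (row=8, col=5) -> (row=8, col=4)
  v (down): (row=8, col=4) -> (row=9, col=4)
  ^ (up): (row=9, col=4) -> (row=8, col=4)
  > (right): (row=8, col=4) -> (row=8, col=5)
  ^ (up): (row=8, col=5) -> (row=7, col=5)
  ^ (up): (row=7, col=5) -> (row=6, col=5)
  ^ (up): (row=6, col=5) -> (row=5, col=5)
  > (right): (row=5, col=5) -> (row=5, col=6)
  < (left): (row=5, col=6) -> (row=5, col=5)
  > (right): (row=5, col=5) -> (row=5, col=6)
Final: (row=5, col=6)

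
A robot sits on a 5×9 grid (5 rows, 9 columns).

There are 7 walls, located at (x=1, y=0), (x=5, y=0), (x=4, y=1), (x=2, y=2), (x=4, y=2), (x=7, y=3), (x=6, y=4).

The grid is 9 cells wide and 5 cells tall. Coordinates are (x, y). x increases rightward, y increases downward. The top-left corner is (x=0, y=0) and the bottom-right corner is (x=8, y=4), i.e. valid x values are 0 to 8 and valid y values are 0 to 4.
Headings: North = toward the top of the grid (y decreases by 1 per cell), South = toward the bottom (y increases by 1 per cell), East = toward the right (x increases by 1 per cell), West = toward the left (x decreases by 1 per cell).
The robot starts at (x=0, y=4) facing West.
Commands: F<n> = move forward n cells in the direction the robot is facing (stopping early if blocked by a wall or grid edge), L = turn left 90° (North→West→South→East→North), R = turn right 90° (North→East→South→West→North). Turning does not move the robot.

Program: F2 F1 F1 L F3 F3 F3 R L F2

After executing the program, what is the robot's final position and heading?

Answer: Final position: (x=0, y=4), facing South

Derivation:
Start: (x=0, y=4), facing West
  F2: move forward 0/2 (blocked), now at (x=0, y=4)
  F1: move forward 0/1 (blocked), now at (x=0, y=4)
  F1: move forward 0/1 (blocked), now at (x=0, y=4)
  L: turn left, now facing South
  [×3]F3: move forward 0/3 (blocked), now at (x=0, y=4)
  R: turn right, now facing West
  L: turn left, now facing South
  F2: move forward 0/2 (blocked), now at (x=0, y=4)
Final: (x=0, y=4), facing South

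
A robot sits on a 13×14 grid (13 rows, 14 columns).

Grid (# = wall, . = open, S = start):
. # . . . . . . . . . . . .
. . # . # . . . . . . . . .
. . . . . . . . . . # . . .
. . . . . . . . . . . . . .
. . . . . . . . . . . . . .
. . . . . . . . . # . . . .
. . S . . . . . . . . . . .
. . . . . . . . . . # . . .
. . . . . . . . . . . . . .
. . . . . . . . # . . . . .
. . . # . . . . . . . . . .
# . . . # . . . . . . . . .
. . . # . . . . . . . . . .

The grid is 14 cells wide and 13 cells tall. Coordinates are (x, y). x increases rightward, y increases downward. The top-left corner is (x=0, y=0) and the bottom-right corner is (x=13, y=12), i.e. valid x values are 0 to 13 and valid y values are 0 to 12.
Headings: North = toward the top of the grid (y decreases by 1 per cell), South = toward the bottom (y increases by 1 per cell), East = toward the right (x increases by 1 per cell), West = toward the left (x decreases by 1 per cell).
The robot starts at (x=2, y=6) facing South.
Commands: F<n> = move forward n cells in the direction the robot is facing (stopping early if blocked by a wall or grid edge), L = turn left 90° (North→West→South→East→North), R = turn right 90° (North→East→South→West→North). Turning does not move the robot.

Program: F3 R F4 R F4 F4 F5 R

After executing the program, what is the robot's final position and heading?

Answer: Final position: (x=0, y=0), facing East

Derivation:
Start: (x=2, y=6), facing South
  F3: move forward 3, now at (x=2, y=9)
  R: turn right, now facing West
  F4: move forward 2/4 (blocked), now at (x=0, y=9)
  R: turn right, now facing North
  F4: move forward 4, now at (x=0, y=5)
  F4: move forward 4, now at (x=0, y=1)
  F5: move forward 1/5 (blocked), now at (x=0, y=0)
  R: turn right, now facing East
Final: (x=0, y=0), facing East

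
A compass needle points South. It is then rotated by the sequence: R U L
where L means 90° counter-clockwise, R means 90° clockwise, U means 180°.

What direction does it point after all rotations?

Answer: Final heading: North

Derivation:
Start: South
  R (right (90° clockwise)) -> West
  U (U-turn (180°)) -> East
  L (left (90° counter-clockwise)) -> North
Final: North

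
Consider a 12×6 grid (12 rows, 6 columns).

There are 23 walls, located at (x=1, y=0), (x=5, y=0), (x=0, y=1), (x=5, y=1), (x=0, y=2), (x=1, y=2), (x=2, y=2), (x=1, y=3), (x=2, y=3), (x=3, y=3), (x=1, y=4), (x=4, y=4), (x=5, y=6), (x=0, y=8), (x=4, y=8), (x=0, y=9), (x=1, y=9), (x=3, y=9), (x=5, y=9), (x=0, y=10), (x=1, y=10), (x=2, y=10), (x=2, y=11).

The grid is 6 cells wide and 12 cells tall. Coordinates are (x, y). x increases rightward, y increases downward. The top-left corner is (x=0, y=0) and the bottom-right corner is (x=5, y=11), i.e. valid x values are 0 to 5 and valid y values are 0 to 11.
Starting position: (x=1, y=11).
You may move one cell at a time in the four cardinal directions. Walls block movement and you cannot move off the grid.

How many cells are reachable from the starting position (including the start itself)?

BFS flood-fill from (x=1, y=11):
  Distance 0: (x=1, y=11)
  Distance 1: (x=0, y=11)
Total reachable: 2 (grid has 49 open cells total)

Answer: Reachable cells: 2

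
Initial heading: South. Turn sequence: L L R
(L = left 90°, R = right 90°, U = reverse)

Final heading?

Answer: Final heading: East

Derivation:
Start: South
  L (left (90° counter-clockwise)) -> East
  L (left (90° counter-clockwise)) -> North
  R (right (90° clockwise)) -> East
Final: East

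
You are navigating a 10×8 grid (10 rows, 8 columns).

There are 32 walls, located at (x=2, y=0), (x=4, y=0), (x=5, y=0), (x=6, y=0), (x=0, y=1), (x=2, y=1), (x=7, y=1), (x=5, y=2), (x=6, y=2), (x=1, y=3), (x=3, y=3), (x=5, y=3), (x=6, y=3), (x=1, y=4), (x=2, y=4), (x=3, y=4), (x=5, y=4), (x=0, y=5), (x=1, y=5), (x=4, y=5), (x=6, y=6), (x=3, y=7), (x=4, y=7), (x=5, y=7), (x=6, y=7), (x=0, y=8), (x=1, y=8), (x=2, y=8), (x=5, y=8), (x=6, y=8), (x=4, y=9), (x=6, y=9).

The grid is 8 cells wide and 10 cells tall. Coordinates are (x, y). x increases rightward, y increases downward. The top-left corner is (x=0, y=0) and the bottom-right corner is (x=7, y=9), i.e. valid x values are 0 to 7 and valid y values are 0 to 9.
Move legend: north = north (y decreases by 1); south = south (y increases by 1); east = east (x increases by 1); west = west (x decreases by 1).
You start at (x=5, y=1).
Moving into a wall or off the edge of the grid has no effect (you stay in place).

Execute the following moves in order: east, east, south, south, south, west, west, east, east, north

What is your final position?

Answer: Final position: (x=6, y=1)

Derivation:
Start: (x=5, y=1)
  east (east): (x=5, y=1) -> (x=6, y=1)
  east (east): blocked, stay at (x=6, y=1)
  [×3]south (south): blocked, stay at (x=6, y=1)
  west (west): (x=6, y=1) -> (x=5, y=1)
  west (west): (x=5, y=1) -> (x=4, y=1)
  east (east): (x=4, y=1) -> (x=5, y=1)
  east (east): (x=5, y=1) -> (x=6, y=1)
  north (north): blocked, stay at (x=6, y=1)
Final: (x=6, y=1)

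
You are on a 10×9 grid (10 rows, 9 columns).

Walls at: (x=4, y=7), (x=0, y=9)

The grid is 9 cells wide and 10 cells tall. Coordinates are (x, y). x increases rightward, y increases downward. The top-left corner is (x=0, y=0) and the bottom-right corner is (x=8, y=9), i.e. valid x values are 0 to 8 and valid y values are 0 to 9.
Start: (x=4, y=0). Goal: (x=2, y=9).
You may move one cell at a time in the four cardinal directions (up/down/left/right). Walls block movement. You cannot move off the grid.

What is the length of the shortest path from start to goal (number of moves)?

BFS from (x=4, y=0) until reaching (x=2, y=9):
  Distance 0: (x=4, y=0)
  Distance 1: (x=3, y=0), (x=5, y=0), (x=4, y=1)
  Distance 2: (x=2, y=0), (x=6, y=0), (x=3, y=1), (x=5, y=1), (x=4, y=2)
  Distance 3: (x=1, y=0), (x=7, y=0), (x=2, y=1), (x=6, y=1), (x=3, y=2), (x=5, y=2), (x=4, y=3)
  Distance 4: (x=0, y=0), (x=8, y=0), (x=1, y=1), (x=7, y=1), (x=2, y=2), (x=6, y=2), (x=3, y=3), (x=5, y=3), (x=4, y=4)
  Distance 5: (x=0, y=1), (x=8, y=1), (x=1, y=2), (x=7, y=2), (x=2, y=3), (x=6, y=3), (x=3, y=4), (x=5, y=4), (x=4, y=5)
  Distance 6: (x=0, y=2), (x=8, y=2), (x=1, y=3), (x=7, y=3), (x=2, y=4), (x=6, y=4), (x=3, y=5), (x=5, y=5), (x=4, y=6)
  Distance 7: (x=0, y=3), (x=8, y=3), (x=1, y=4), (x=7, y=4), (x=2, y=5), (x=6, y=5), (x=3, y=6), (x=5, y=6)
  Distance 8: (x=0, y=4), (x=8, y=4), (x=1, y=5), (x=7, y=5), (x=2, y=6), (x=6, y=6), (x=3, y=7), (x=5, y=7)
  Distance 9: (x=0, y=5), (x=8, y=5), (x=1, y=6), (x=7, y=6), (x=2, y=7), (x=6, y=7), (x=3, y=8), (x=5, y=8)
  Distance 10: (x=0, y=6), (x=8, y=6), (x=1, y=7), (x=7, y=7), (x=2, y=8), (x=4, y=8), (x=6, y=8), (x=3, y=9), (x=5, y=9)
  Distance 11: (x=0, y=7), (x=8, y=7), (x=1, y=8), (x=7, y=8), (x=2, y=9), (x=4, y=9), (x=6, y=9)  <- goal reached here
One shortest path (11 moves): (x=4, y=0) -> (x=3, y=0) -> (x=2, y=0) -> (x=2, y=1) -> (x=2, y=2) -> (x=2, y=3) -> (x=2, y=4) -> (x=2, y=5) -> (x=2, y=6) -> (x=2, y=7) -> (x=2, y=8) -> (x=2, y=9)

Answer: Shortest path length: 11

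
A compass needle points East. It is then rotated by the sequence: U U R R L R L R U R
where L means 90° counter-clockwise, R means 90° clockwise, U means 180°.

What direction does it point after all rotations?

Answer: Final heading: South

Derivation:
Start: East
  U (U-turn (180°)) -> West
  U (U-turn (180°)) -> East
  R (right (90° clockwise)) -> South
  R (right (90° clockwise)) -> West
  L (left (90° counter-clockwise)) -> South
  R (right (90° clockwise)) -> West
  L (left (90° counter-clockwise)) -> South
  R (right (90° clockwise)) -> West
  U (U-turn (180°)) -> East
  R (right (90° clockwise)) -> South
Final: South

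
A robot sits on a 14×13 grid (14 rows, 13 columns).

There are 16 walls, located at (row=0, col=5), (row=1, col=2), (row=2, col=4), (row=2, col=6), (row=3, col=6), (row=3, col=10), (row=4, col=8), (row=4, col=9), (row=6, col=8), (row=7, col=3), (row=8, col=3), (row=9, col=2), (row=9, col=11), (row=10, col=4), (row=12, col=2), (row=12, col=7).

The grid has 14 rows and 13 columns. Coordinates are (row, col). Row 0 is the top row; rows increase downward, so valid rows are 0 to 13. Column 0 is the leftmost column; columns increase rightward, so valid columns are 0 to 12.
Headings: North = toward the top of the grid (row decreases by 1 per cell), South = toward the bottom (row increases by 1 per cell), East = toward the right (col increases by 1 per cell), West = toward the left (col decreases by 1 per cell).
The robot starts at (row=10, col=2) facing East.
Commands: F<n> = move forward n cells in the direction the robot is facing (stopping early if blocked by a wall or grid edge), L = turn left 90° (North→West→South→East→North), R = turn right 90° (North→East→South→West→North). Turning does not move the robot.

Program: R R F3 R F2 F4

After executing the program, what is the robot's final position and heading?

Answer: Final position: (row=4, col=0), facing North

Derivation:
Start: (row=10, col=2), facing East
  R: turn right, now facing South
  R: turn right, now facing West
  F3: move forward 2/3 (blocked), now at (row=10, col=0)
  R: turn right, now facing North
  F2: move forward 2, now at (row=8, col=0)
  F4: move forward 4, now at (row=4, col=0)
Final: (row=4, col=0), facing North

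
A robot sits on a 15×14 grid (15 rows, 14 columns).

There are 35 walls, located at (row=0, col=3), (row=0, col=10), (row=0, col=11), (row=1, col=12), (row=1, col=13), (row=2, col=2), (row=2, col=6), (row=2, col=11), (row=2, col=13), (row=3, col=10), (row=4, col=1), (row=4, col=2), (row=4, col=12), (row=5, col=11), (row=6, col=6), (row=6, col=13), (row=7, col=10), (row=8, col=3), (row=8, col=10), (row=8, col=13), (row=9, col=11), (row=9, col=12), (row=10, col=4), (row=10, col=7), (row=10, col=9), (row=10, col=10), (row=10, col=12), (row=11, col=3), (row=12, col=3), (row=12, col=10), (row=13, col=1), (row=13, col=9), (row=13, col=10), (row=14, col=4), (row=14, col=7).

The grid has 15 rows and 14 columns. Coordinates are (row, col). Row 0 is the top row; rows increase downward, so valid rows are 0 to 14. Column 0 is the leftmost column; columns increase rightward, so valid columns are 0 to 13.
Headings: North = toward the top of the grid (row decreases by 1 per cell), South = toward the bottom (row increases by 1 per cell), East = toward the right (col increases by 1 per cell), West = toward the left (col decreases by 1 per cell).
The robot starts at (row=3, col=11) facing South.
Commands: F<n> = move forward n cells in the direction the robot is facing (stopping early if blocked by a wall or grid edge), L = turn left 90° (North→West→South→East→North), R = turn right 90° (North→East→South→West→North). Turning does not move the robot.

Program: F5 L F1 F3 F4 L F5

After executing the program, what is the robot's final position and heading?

Start: (row=3, col=11), facing South
  F5: move forward 1/5 (blocked), now at (row=4, col=11)
  L: turn left, now facing East
  F1: move forward 0/1 (blocked), now at (row=4, col=11)
  F3: move forward 0/3 (blocked), now at (row=4, col=11)
  F4: move forward 0/4 (blocked), now at (row=4, col=11)
  L: turn left, now facing North
  F5: move forward 1/5 (blocked), now at (row=3, col=11)
Final: (row=3, col=11), facing North

Answer: Final position: (row=3, col=11), facing North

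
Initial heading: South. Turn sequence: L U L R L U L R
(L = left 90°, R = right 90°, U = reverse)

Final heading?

Answer: Final heading: North

Derivation:
Start: South
  L (left (90° counter-clockwise)) -> East
  U (U-turn (180°)) -> West
  L (left (90° counter-clockwise)) -> South
  R (right (90° clockwise)) -> West
  L (left (90° counter-clockwise)) -> South
  U (U-turn (180°)) -> North
  L (left (90° counter-clockwise)) -> West
  R (right (90° clockwise)) -> North
Final: North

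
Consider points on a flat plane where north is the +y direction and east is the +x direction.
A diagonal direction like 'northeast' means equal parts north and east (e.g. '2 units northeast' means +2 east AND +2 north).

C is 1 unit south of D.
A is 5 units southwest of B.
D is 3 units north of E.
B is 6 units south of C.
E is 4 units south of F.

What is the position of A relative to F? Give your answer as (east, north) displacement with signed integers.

Place F at the origin (east=0, north=0).
  E is 4 units south of F: delta (east=+0, north=-4); E at (east=0, north=-4).
  D is 3 units north of E: delta (east=+0, north=+3); D at (east=0, north=-1).
  C is 1 unit south of D: delta (east=+0, north=-1); C at (east=0, north=-2).
  B is 6 units south of C: delta (east=+0, north=-6); B at (east=0, north=-8).
  A is 5 units southwest of B: delta (east=-5, north=-5); A at (east=-5, north=-13).
Therefore A relative to F: (east=-5, north=-13).

Answer: A is at (east=-5, north=-13) relative to F.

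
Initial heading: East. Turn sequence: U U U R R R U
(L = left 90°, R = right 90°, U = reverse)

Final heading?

Start: East
  U (U-turn (180°)) -> West
  U (U-turn (180°)) -> East
  U (U-turn (180°)) -> West
  R (right (90° clockwise)) -> North
  R (right (90° clockwise)) -> East
  R (right (90° clockwise)) -> South
  U (U-turn (180°)) -> North
Final: North

Answer: Final heading: North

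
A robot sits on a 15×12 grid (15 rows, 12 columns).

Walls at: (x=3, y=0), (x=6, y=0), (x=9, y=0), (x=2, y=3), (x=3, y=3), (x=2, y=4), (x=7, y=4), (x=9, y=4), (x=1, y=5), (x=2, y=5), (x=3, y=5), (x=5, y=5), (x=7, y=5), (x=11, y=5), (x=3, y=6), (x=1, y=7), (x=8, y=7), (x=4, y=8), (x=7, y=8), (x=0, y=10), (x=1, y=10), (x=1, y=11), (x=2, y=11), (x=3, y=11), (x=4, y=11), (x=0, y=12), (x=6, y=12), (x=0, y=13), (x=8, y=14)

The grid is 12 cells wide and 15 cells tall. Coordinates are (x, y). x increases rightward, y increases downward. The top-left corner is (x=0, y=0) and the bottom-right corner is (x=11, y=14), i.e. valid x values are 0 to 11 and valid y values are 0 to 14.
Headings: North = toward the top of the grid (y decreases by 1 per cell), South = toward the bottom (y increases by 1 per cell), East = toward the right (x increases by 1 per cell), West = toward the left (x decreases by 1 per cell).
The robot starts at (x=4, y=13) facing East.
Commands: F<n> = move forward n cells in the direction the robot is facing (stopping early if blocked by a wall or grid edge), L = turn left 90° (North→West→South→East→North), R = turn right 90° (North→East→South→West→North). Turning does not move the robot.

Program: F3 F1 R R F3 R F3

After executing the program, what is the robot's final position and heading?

Answer: Final position: (x=5, y=10), facing North

Derivation:
Start: (x=4, y=13), facing East
  F3: move forward 3, now at (x=7, y=13)
  F1: move forward 1, now at (x=8, y=13)
  R: turn right, now facing South
  R: turn right, now facing West
  F3: move forward 3, now at (x=5, y=13)
  R: turn right, now facing North
  F3: move forward 3, now at (x=5, y=10)
Final: (x=5, y=10), facing North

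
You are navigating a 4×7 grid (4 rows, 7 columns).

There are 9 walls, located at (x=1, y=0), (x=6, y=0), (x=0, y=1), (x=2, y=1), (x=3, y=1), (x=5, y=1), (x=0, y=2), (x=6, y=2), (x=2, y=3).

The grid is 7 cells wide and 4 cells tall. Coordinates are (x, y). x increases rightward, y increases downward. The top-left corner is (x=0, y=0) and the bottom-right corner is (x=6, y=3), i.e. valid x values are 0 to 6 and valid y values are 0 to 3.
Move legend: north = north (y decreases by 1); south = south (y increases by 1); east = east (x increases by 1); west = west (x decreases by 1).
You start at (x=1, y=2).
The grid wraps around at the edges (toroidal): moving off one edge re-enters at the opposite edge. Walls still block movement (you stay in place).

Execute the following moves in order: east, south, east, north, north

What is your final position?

Answer: Final position: (x=3, y=2)

Derivation:
Start: (x=1, y=2)
  east (east): (x=1, y=2) -> (x=2, y=2)
  south (south): blocked, stay at (x=2, y=2)
  east (east): (x=2, y=2) -> (x=3, y=2)
  north (north): blocked, stay at (x=3, y=2)
  north (north): blocked, stay at (x=3, y=2)
Final: (x=3, y=2)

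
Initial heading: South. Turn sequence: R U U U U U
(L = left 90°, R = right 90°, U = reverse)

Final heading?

Answer: Final heading: East

Derivation:
Start: South
  R (right (90° clockwise)) -> West
  U (U-turn (180°)) -> East
  U (U-turn (180°)) -> West
  U (U-turn (180°)) -> East
  U (U-turn (180°)) -> West
  U (U-turn (180°)) -> East
Final: East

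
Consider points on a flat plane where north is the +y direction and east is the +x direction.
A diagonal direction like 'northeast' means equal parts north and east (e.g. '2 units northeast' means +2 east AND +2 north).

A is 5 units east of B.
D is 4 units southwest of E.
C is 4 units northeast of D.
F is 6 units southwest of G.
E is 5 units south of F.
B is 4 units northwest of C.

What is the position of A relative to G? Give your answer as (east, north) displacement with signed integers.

Place G at the origin (east=0, north=0).
  F is 6 units southwest of G: delta (east=-6, north=-6); F at (east=-6, north=-6).
  E is 5 units south of F: delta (east=+0, north=-5); E at (east=-6, north=-11).
  D is 4 units southwest of E: delta (east=-4, north=-4); D at (east=-10, north=-15).
  C is 4 units northeast of D: delta (east=+4, north=+4); C at (east=-6, north=-11).
  B is 4 units northwest of C: delta (east=-4, north=+4); B at (east=-10, north=-7).
  A is 5 units east of B: delta (east=+5, north=+0); A at (east=-5, north=-7).
Therefore A relative to G: (east=-5, north=-7).

Answer: A is at (east=-5, north=-7) relative to G.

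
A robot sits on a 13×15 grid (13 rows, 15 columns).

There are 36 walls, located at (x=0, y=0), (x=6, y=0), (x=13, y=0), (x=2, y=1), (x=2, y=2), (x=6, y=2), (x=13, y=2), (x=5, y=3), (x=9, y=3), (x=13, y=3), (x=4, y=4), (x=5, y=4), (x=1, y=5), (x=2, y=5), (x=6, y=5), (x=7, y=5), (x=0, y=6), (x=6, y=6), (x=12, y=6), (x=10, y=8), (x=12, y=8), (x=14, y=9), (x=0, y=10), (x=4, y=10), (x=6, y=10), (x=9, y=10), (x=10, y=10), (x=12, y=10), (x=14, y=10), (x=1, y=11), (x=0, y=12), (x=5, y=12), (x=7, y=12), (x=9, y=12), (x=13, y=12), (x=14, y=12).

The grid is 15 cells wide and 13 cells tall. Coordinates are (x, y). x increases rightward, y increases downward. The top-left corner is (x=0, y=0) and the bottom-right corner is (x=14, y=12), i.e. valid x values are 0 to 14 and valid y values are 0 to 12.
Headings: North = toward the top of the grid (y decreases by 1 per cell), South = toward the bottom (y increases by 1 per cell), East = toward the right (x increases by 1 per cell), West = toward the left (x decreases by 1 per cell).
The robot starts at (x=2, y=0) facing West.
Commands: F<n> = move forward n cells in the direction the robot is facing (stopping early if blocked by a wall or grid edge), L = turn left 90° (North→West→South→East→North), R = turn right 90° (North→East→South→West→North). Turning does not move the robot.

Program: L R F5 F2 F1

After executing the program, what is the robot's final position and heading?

Answer: Final position: (x=1, y=0), facing West

Derivation:
Start: (x=2, y=0), facing West
  L: turn left, now facing South
  R: turn right, now facing West
  F5: move forward 1/5 (blocked), now at (x=1, y=0)
  F2: move forward 0/2 (blocked), now at (x=1, y=0)
  F1: move forward 0/1 (blocked), now at (x=1, y=0)
Final: (x=1, y=0), facing West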